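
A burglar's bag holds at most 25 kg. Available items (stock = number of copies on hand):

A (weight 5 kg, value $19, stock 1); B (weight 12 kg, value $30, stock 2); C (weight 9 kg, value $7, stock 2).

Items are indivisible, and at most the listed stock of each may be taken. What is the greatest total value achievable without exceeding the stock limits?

$60

Best selections within weight 25 and stock limits:
- 2×B: weight 24, value 60
- 1×A + 1×B: weight 17, value 49
- 1×B + 1×C: weight 21, value 37
- 1×A + 2×C: weight 23, value 33
Best: $60.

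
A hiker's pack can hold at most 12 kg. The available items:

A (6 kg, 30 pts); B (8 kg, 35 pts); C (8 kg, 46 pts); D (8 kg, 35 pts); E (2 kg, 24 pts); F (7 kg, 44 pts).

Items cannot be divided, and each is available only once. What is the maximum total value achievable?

Check high-value combinations within 12 kg:
- C+E: weight 8+2=10, value 46+24=70
- E+F: weight 2+7=9, value 24+44=68
- B+E: weight 8+2=10, value 35+24=59
- D+E: weight 8+2=10, value 35+24=59
Best: 70 pts.

70 pts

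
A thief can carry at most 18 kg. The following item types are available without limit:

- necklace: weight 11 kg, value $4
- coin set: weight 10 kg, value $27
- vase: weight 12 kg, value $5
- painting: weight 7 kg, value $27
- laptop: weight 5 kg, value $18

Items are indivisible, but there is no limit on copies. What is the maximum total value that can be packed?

$63

Best value-per-unit is painting at 27/7; filling with it alone gives 2×27 = 54.
Optimal mix: 1×painting + 2×laptop → weight 17, value 63.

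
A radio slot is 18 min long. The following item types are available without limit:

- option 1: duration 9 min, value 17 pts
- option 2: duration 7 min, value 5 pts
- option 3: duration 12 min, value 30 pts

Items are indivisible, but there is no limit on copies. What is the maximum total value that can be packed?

34 pts

Best value-per-unit is option 3 at 30/12; filling with it alone gives 1×30 = 30.
Optimal mix: 2×option 1 → duration 18, value 34.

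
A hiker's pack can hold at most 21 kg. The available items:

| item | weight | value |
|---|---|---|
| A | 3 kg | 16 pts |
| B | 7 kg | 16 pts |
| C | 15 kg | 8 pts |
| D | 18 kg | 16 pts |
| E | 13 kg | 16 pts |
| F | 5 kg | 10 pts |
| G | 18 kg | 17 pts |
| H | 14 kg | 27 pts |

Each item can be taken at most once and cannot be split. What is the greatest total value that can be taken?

43 pts

Check high-value combinations within 21 kg:
- A+H: weight 3+14=17, value 16+27=43
- B+H: weight 7+14=21, value 16+27=43
- A+B+F: weight 3+7+5=15, value 16+16+10=42
- A+E+F: weight 3+13+5=21, value 16+16+10=42
- F+H: weight 5+14=19, value 10+27=37
Best: 43 pts.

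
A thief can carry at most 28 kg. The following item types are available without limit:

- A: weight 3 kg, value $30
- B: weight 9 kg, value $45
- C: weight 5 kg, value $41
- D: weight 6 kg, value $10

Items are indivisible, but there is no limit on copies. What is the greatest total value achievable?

Best value-per-unit is A at 30/3, and filling with it alone uses weight 9×3=27. No mix of the others beats 9×30 = 270.

$270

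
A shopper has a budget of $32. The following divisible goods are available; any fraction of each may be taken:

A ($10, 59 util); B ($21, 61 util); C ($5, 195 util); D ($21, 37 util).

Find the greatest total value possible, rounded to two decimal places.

303.38

Take in order of value per unit:
- C (195/5 per unit): all 5 → value 195, running total 195.00
- A (59/10 per unit): all 10 → value 59, running total 254.00
- B (61/21 per unit): 17 of 21 → value 17×61/21 = 49.3810, running total 303.38
Total 303.38.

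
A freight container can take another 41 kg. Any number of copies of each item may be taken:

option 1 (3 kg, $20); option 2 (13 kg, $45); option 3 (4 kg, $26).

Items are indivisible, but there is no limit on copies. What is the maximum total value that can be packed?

$272

Best value-per-unit is option 1 at 20/3; filling with it alone gives 13×20 = 260.
Optimal mix: 11×option 1 + 2×option 3 → weight 41, value 272.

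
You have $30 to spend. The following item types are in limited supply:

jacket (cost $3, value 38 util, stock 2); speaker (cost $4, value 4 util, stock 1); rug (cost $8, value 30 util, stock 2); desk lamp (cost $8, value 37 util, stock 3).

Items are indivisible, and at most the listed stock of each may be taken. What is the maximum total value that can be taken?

187 util

Best selections within cost 30 and stock limits:
- 2×jacket + 3×desk lamp: cost 30, value 187
- 2×jacket + 1×rug + 2×desk lamp: cost 30, value 180
Best: 187 util.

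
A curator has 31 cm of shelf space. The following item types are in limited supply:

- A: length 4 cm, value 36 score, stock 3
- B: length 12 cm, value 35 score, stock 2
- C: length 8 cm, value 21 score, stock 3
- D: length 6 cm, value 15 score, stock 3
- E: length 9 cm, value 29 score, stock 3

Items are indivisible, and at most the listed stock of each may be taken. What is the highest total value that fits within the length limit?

Best selections within length 31 and stock limits:
- 3×A + 2×E: length 30, value 166
- 3×A + 1×C + 1×E: length 29, value 158
- 3×A + 1×B + 1×D: length 30, value 158
Best: 166 score.

166 score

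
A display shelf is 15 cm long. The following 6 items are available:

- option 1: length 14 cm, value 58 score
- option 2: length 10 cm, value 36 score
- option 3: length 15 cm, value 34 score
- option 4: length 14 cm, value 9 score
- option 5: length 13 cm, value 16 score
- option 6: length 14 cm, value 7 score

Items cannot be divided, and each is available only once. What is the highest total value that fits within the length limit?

58 score

Check high-value combinations within 15 cm:
- option 1: length 14, value 58
- option 2: length 10, value 36
- option 3: length 15, value 34
- option 5: length 13, value 16
Best: 58 score.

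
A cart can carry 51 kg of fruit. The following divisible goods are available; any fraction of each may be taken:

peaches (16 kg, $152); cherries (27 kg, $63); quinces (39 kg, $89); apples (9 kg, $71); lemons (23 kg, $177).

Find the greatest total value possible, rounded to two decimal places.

407.00

Take in order of value per unit:
- peaches (152/16 per unit): all 16 → value 152, running total 152.00
- apples (71/9 per unit): all 9 → value 71, running total 223.00
- lemons (177/23 per unit): all 23 → value 177, running total 400.00
- cherries (63/27 per unit): 3 of 27 → value 3×63/27 = 7.0000, running total 407.00
Total 407.00.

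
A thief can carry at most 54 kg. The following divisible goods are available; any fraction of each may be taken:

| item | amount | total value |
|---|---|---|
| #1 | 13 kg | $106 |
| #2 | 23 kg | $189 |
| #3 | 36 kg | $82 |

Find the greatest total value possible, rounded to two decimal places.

Take in order of value per unit:
- #2 (189/23 per unit): all 23 → value 189, running total 189.00
- #1 (106/13 per unit): all 13 → value 106, running total 295.00
- #3 (82/36 per unit): 18 of 36 → value 18×82/36 = 41.0000, running total 336.00
Total 336.00.

336.00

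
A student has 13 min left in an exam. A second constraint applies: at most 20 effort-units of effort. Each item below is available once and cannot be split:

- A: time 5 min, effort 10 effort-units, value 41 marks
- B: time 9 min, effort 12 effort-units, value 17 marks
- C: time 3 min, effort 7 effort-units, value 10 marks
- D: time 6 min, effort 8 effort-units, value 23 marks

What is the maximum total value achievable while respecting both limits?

64 marks

Feasible sets respecting both limits:
- A+D: time 11, effort 18, value 64
- A+C: time 8, effort 17, value 51
- A: time 5, effort 10, value 41
Best: 64 marks.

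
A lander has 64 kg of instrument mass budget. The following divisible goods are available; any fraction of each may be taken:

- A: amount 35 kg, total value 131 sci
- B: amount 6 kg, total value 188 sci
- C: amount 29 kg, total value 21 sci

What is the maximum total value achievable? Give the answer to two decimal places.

335.66

Take in order of value per unit:
- B (188/6 per unit): all 6 → value 188, running total 188.00
- A (131/35 per unit): all 35 → value 131, running total 319.00
- C (21/29 per unit): 23 of 29 → value 23×21/29 = 16.6552, running total 335.66
Total 335.66.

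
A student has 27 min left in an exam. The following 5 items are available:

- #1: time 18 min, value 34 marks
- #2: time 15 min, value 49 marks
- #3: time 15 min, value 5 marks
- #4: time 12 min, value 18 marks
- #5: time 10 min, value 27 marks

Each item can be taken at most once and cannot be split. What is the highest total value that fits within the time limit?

Check high-value combinations within 27 min:
- #2+#5: time 15+10=25, value 49+27=76
- #2+#4: time 15+12=27, value 49+18=67
- #2: time 15, value 49
- #4+#5: time 12+10=22, value 18+27=45
- #1: time 18, value 34
Best: 76 marks.

76 marks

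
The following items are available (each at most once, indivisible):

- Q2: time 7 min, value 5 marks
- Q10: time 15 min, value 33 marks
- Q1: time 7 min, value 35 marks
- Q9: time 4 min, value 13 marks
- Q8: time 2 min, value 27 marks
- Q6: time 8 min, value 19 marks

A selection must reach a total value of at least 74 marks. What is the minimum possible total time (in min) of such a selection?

13

Subsets with value ≥ 74, sorted by total time:
- Q1+Q9+Q8: time 13, value 75
- Q1+Q8+Q6: time 17, value 81
- Q2+Q1+Q9+Q8: time 20, value 80
- Q1+Q9+Q8+Q6: time 21, value 94
Minimum time: 13 min.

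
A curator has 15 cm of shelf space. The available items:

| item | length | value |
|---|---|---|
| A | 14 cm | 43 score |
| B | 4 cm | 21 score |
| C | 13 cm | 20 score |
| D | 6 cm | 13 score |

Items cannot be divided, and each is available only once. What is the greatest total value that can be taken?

43 score

This is a 0/1 knapsack; check combinations near the capacity.
- A: length 14, value 43
- B+D: length 4+6=10, value 21+13=34
- B: length 4, value 21
Best: 43 score.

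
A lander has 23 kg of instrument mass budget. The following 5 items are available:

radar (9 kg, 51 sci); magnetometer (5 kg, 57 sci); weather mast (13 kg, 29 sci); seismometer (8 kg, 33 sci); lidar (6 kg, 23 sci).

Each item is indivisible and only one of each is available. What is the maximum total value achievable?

141 sci

Check high-value combinations within 23 kg:
- radar+magnetometer+seismometer: mass 9+5+8=22, value 51+57+33=141
- radar+magnetometer+lidar: mass 9+5+6=20, value 51+57+23=131
- magnetometer+seismometer+lidar: mass 5+8+6=19, value 57+33+23=113
- radar+magnetometer: mass 9+5=14, value 51+57=108
Best: 141 sci.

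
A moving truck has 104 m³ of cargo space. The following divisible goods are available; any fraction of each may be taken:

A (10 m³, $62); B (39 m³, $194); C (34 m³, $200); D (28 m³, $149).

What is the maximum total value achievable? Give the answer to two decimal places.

Take in order of value per unit:
- A (62/10 per unit): all 10 → value 62, running total 62.00
- C (200/34 per unit): all 34 → value 200, running total 262.00
- D (149/28 per unit): all 28 → value 149, running total 411.00
- B (194/39 per unit): 32 of 39 → value 32×194/39 = 159.1795, running total 570.18
Total 570.18.

570.18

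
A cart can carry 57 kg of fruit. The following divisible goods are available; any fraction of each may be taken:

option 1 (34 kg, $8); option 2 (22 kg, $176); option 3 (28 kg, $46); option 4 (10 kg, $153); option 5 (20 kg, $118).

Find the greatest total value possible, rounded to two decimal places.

455.21

Take in order of value per unit:
- option 4 (153/10 per unit): all 10 → value 153, running total 153.00
- option 2 (176/22 per unit): all 22 → value 176, running total 329.00
- option 5 (118/20 per unit): all 20 → value 118, running total 447.00
- option 3 (46/28 per unit): 5 of 28 → value 5×46/28 = 8.2143, running total 455.21
Total 455.21.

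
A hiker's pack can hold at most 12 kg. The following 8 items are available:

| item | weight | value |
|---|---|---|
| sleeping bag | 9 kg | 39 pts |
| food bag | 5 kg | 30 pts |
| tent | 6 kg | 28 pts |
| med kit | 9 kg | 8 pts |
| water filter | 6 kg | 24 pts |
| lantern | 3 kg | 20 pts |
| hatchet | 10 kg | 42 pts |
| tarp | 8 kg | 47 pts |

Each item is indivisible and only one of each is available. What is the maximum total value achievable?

67 pts

This is a 0/1 knapsack; check combinations near the capacity.
- lantern+tarp: weight 3+8=11, value 20+47=67
- sleeping bag+lantern: weight 9+3=12, value 39+20=59
- food bag+tent: weight 5+6=11, value 30+28=58
- food bag+water filter: weight 5+6=11, value 30+24=54
Best: 67 pts.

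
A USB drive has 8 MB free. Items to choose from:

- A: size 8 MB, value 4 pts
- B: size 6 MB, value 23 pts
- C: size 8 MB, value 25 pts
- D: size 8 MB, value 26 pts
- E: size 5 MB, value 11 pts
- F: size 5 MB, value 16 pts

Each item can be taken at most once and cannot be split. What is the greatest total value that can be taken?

This is a 0/1 knapsack; check combinations near the capacity.
- D: size 8, value 26
- C: size 8, value 25
- B: size 6, value 23
- F: size 5, value 16
Best: 26 pts.

26 pts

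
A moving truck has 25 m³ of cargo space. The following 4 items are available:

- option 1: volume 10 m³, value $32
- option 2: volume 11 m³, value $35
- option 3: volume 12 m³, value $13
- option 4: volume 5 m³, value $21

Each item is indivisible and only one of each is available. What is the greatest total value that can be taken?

This is a 0/1 knapsack; check combinations near the capacity.
- option 1+option 2: volume 10+11=21, value 32+35=67
- option 2+option 4: volume 11+5=16, value 35+21=56
- option 1+option 4: volume 10+5=15, value 32+21=53
Best: $67.

$67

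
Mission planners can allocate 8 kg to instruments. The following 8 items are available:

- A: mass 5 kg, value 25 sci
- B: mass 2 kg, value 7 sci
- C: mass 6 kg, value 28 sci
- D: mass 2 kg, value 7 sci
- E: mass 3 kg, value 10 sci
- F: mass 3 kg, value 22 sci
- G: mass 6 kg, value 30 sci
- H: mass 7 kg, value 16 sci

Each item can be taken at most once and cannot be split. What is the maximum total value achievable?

47 sci

This is a 0/1 knapsack; check combinations near the capacity.
- A+F: mass 5+3=8, value 25+22=47
- B+E+F: mass 2+3+3=8, value 7+10+22=39
- D+E+F: mass 2+3+3=8, value 7+10+22=39
- B+G: mass 2+6=8, value 7+30=37
- D+G: mass 2+6=8, value 7+30=37
Best: 47 sci.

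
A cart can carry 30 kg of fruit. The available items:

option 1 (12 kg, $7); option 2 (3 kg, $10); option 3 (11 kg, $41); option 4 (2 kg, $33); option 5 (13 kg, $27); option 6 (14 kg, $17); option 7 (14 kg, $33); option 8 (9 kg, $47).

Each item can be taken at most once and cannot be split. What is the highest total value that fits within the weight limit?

This is a 0/1 knapsack; check combinations near the capacity.
- option 2+option 3+option 4+option 8: weight 3+11+2+9=25, value 10+41+33+47=131
- option 2+option 4+option 7+option 8: weight 3+2+14+9=28, value 10+33+33+47=123
- option 3+option 4+option 8: weight 11+2+9=22, value 41+33+47=121
- option 2+option 4+option 5+option 8: weight 3+2+13+9=27, value 10+33+27+47=117
- option 2+option 3+option 4+option 7: weight 3+11+2+14=30, value 10+41+33+33=117
Best: $131.

$131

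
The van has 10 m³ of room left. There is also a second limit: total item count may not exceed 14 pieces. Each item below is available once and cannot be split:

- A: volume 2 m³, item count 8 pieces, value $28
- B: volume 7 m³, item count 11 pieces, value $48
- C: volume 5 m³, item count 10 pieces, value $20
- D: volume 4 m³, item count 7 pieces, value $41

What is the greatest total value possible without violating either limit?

Feasible sets respecting both limits:
- B: volume 7, item count 11, value 48
- D: volume 4, item count 7, value 41
- A: volume 2, item count 8, value 28
- C: volume 5, item count 10, value 20
Best: $48.

$48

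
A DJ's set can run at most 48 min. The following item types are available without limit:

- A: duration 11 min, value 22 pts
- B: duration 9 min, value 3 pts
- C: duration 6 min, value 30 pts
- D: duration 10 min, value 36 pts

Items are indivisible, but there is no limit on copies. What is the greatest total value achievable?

Best value-per-unit is C at 30/6, and filling with it alone uses duration 8×6=48. No mix of the others beats 8×30 = 240.

240 pts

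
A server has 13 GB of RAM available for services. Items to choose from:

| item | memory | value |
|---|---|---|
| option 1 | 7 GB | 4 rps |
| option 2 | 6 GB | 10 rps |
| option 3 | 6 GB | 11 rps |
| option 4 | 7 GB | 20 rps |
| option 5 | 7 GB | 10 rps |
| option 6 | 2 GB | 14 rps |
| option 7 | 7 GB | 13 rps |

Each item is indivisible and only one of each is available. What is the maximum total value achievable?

Check high-value combinations within 13 GB:
- option 4+option 6: memory 7+2=9, value 20+14=34
- option 3+option 4: memory 6+7=13, value 11+20=31
- option 2+option 4: memory 6+7=13, value 10+20=30
Best: 34 rps.

34 rps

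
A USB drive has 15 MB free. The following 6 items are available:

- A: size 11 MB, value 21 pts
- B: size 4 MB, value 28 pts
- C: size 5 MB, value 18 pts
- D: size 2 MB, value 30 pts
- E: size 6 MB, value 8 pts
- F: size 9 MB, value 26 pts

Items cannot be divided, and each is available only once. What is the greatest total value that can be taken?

84 pts

Check high-value combinations within 15 MB:
- B+D+F: size 4+2+9=15, value 28+30+26=84
- B+C+D: size 4+5+2=11, value 28+18+30=76
- B+D+E: size 4+2+6=12, value 28+30+8=66
Best: 84 pts.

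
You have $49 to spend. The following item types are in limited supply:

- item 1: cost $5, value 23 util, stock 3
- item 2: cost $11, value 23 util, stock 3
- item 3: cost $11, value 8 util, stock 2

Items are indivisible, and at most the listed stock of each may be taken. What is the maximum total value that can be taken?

Best selections within cost 49 and stock limits:
- 3×item 1 + 3×item 2: cost 48, value 138
- 3×item 1 + 2×item 2 + 1×item 3: cost 48, value 123
Best: 138 util.

138 util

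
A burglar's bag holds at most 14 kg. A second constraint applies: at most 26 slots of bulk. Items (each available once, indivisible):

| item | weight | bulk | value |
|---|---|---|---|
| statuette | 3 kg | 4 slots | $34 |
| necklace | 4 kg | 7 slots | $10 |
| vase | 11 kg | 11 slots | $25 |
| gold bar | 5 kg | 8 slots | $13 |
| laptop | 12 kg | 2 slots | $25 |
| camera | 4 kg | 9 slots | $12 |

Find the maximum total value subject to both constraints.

$59

Feasible sets respecting both limits:
- statuette+vase: weight 14, bulk 15, value 59
- statuette+gold bar+camera: weight 12, bulk 21, value 59
- statuette+necklace+gold bar: weight 12, bulk 19, value 57
Best: $59.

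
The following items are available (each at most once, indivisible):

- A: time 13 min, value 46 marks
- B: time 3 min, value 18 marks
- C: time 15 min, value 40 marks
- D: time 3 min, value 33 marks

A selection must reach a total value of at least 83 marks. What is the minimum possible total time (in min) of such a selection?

19

Subsets with value ≥ 83, sorted by total time:
- A+B+D: time 19, value 97
- B+C+D: time 21, value 91
Minimum time: 19 min.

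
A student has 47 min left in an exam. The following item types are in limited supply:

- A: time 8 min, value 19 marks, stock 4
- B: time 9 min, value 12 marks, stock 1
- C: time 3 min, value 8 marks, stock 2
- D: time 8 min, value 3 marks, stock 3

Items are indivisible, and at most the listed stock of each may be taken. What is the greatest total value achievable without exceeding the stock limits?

Top feasible selections:
- 4×A + 1×B + 2×C: time 47, value 104
- 4×A + 1×B + 1×C: time 44, value 96
Best: 104 marks.

104 marks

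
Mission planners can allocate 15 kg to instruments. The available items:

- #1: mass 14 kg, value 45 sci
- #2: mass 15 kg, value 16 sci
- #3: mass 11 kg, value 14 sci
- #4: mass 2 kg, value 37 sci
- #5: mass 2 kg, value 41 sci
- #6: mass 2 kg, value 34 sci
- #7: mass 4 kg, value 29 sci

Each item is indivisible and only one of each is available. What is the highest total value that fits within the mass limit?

141 sci

Check high-value combinations within 15 kg:
- #4+#5+#6+#7: mass 2+2+2+4=10, value 37+41+34+29=141
- #4+#5+#6: mass 2+2+2=6, value 37+41+34=112
- #4+#5+#7: mass 2+2+4=8, value 37+41+29=107
- #5+#6+#7: mass 2+2+4=8, value 41+34+29=104
- #4+#6+#7: mass 2+2+4=8, value 37+34+29=100
Best: 141 sci.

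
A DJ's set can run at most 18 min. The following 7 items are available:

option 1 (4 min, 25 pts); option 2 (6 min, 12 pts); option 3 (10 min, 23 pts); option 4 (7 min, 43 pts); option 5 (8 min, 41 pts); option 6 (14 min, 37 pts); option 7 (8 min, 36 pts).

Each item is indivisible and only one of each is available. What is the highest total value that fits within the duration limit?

This is a 0/1 knapsack; check combinations near the capacity.
- option 4+option 5: duration 7+8=15, value 43+41=84
- option 1+option 2+option 4: duration 4+6+7=17, value 25+12+43=80
- option 4+option 7: duration 7+8=15, value 43+36=79
Best: 84 pts.

84 pts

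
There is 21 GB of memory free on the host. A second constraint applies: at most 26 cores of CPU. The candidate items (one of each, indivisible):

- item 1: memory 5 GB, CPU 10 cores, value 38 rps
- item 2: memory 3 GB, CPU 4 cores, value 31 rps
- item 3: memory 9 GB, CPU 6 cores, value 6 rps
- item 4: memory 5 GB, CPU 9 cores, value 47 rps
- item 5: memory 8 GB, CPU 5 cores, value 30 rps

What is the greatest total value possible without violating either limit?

116 rps

Feasible sets respecting both limits:
- item 1+item 2+item 4: memory 13, CPU 23, value 116
- item 1+item 4+item 5: memory 18, CPU 24, value 115
- item 2+item 4+item 5: memory 16, CPU 18, value 108
- item 1+item 2+item 5: memory 16, CPU 19, value 99
Best: 116 rps.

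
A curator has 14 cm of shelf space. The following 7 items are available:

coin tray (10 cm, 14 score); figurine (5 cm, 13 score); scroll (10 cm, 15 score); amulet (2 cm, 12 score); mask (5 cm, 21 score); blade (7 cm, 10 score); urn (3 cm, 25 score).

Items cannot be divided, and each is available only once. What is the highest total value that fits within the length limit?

This is a 0/1 knapsack; check combinations near the capacity.
- figurine+mask+urn: length 5+5+3=13, value 13+21+25=59
- amulet+mask+urn: length 2+5+3=10, value 12+21+25=58
- figurine+amulet+urn: length 5+2+3=10, value 13+12+25=50
- amulet+blade+urn: length 2+7+3=12, value 12+10+25=47
- mask+urn: length 5+3=8, value 21+25=46
Best: 59 score.

59 score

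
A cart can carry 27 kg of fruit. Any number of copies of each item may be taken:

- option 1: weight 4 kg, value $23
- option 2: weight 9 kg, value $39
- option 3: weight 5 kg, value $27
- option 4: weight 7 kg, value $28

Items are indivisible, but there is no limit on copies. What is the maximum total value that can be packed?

$150

Best value-per-unit is option 1 at 23/4; filling with it alone gives 6×23 = 138.
Optimal mix: 3×option 1 + 3×option 3 → weight 27, value 150.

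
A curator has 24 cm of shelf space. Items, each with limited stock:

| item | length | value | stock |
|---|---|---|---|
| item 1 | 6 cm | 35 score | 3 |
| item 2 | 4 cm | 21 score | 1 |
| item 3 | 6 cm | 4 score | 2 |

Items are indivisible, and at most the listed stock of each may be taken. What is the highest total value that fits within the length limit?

126 score

Top feasible selections:
- 3×item 1 + 1×item 2: length 22, value 126
- 3×item 1 + 1×item 3: length 24, value 109
- 3×item 1: length 18, value 105
Best: 126 score.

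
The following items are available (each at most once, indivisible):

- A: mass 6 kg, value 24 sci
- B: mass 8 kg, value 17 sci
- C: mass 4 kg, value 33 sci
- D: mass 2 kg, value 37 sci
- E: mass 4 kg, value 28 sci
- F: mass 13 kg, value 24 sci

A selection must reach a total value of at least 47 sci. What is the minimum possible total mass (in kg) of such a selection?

6

Subsets with value ≥ 47, sorted by total mass:
- C+D: mass 6, value 70
- D+E: mass 6, value 65
- A+D: mass 8, value 61
- C+E: mass 8, value 61
Minimum mass: 6 kg.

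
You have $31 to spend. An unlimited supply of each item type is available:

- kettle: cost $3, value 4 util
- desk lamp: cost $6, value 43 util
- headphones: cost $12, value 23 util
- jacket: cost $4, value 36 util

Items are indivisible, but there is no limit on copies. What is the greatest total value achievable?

Best value-per-unit is jacket at 36/4; filling with it alone gives 7×36 = 252.
Optimal mix: 1×desk lamp + 6×jacket → cost 30, value 259.

259 util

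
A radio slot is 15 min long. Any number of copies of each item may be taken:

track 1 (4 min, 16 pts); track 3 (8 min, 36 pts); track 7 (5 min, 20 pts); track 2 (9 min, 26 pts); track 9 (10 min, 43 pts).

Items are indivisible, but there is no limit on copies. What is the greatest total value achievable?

Best value-per-unit is track 3 at 36/8; filling with it alone gives 1×36 = 36.
Optimal mix: 1×track 7 + 1×track 9 → duration 15, value 63.

63 pts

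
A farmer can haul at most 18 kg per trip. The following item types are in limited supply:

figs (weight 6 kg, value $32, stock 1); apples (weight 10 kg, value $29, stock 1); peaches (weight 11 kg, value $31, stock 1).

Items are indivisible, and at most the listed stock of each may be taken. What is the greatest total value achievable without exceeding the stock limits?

$63

Top feasible selections:
- 1×figs + 1×peaches: weight 17, value 63
- 1×figs + 1×apples: weight 16, value 61
Best: $63.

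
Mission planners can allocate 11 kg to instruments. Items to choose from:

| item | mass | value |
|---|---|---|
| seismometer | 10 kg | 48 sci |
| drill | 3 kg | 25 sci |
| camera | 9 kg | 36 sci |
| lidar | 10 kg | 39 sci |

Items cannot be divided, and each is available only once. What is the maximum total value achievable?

Check high-value combinations within 11 kg:
- seismometer: mass 10, value 48
- lidar: mass 10, value 39
- camera: mass 9, value 36
- drill: mass 3, value 25
Best: 48 sci.

48 sci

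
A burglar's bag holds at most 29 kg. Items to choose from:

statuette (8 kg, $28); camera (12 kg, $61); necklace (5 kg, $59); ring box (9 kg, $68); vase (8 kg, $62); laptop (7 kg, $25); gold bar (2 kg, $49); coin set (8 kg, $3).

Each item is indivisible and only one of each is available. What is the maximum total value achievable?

$238

Check high-value combinations within 29 kg:
- necklace+ring box+vase+gold bar: weight 5+9+8+2=24, value 59+68+62+49=238
- camera+necklace+ring box+gold bar: weight 12+5+9+2=28, value 61+59+68+49=237
- camera+necklace+vase+gold bar: weight 12+5+8+2=27, value 61+59+62+49=231
Best: $238.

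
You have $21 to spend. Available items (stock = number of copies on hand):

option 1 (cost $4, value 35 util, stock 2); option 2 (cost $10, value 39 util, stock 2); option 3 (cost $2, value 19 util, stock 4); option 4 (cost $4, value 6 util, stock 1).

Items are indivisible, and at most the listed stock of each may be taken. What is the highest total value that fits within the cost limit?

Top feasible selections:
- 2×option 1 + 4×option 3 + 1×option 4: cost 20, value 152
- 2×option 1 + 4×option 3: cost 16, value 146
- 2×option 1 + 3×option 3 + 1×option 4: cost 18, value 133
- 1×option 1 + 1×option 2 + 3×option 3: cost 20, value 131
Best: 152 util.

152 util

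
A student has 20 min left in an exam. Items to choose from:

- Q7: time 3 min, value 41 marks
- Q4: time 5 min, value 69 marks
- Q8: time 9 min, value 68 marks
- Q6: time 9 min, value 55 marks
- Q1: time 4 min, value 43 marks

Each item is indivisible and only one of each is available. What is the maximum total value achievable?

This is a 0/1 knapsack; check combinations near the capacity.
- Q4+Q8+Q1: time 5+9+4=18, value 69+68+43=180
- Q7+Q4+Q8: time 3+5+9=17, value 41+69+68=178
- Q4+Q6+Q1: time 5+9+4=18, value 69+55+43=167
- Q7+Q4+Q6: time 3+5+9=17, value 41+69+55=165
- Q7+Q4+Q1: time 3+5+4=12, value 41+69+43=153
Best: 180 marks.

180 marks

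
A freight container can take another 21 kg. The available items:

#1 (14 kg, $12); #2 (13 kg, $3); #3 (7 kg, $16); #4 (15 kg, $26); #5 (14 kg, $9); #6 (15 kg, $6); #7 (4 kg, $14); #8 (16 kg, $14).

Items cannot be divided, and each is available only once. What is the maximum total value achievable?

$40

Check high-value combinations within 21 kg:
- #4+#7: weight 15+4=19, value 26+14=40
- #3+#7: weight 7+4=11, value 16+14=30
- #7+#8: weight 4+16=20, value 14+14=28
Best: $40.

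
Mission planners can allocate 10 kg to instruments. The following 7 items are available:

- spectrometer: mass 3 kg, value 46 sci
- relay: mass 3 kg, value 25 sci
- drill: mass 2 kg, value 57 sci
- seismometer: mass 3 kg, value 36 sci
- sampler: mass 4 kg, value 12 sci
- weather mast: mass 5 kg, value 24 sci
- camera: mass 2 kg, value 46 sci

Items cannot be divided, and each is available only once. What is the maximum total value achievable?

185 sci

Check high-value combinations within 10 kg:
- spectrometer+drill+seismometer+camera: mass 3+2+3+2=10, value 46+57+36+46=185
- spectrometer+relay+drill+camera: mass 3+3+2+2=10, value 46+25+57+46=174
- relay+drill+seismometer+camera: mass 3+2+3+2=10, value 25+57+36+46=164
Best: 185 sci.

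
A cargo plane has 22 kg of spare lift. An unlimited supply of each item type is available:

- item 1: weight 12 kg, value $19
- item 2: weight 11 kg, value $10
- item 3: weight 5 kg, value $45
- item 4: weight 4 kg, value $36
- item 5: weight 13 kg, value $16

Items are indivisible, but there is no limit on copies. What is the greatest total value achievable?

Best value-per-unit is item 3 at 45/5; filling with it alone gives 4×45 = 180.
Optimal mix: 2×item 3 + 3×item 4 → weight 22, value 198.

$198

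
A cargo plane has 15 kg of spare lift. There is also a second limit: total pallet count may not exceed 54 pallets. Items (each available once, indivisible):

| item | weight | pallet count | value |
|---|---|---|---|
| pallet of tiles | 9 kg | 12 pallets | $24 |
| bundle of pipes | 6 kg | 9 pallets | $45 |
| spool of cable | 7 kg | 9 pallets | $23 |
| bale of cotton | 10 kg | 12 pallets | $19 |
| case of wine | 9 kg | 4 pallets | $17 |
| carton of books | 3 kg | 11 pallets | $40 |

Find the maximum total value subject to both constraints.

$85

Feasible sets respecting both limits:
- bundle of pipes+carton of books: weight 9, pallet count 20, value 85
- pallet of tiles+bundle of pipes: weight 15, pallet count 21, value 69
- bundle of pipes+spool of cable: weight 13, pallet count 18, value 68
- pallet of tiles+carton of books: weight 12, pallet count 23, value 64
Best: $85.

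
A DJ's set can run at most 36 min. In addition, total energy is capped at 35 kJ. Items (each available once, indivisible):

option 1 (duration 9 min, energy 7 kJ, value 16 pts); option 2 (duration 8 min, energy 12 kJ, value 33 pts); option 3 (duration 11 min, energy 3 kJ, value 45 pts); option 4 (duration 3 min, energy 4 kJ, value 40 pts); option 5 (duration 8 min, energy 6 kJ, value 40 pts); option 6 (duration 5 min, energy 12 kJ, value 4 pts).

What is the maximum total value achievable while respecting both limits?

158 pts

Feasible sets respecting both limits:
- option 2+option 3+option 4+option 5: duration 30, energy 25, value 158
- option 1+option 3+option 4+option 5+option 6: duration 36, energy 32, value 145
- option 1+option 3+option 4+option 5: duration 31, energy 20, value 141
- option 1+option 2+option 3+option 4: duration 31, energy 26, value 134
Best: 158 pts.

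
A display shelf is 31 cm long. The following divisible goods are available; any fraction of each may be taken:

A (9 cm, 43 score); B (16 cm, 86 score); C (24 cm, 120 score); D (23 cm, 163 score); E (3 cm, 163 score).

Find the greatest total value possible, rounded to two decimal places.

352.88

Take in order of value per unit:
- E (163/3 per unit): all 3 → value 163, running total 163.00
- D (163/23 per unit): all 23 → value 163, running total 326.00
- B (86/16 per unit): 5 of 16 → value 5×86/16 = 26.8750, running total 352.88
Total 352.88.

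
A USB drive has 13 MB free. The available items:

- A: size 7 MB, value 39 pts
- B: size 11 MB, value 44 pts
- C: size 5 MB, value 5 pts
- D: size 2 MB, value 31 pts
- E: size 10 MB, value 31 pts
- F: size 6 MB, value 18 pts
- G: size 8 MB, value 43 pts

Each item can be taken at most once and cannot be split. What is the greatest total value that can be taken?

Check high-value combinations within 13 MB:
- B+D: size 11+2=13, value 44+31=75
- D+G: size 2+8=10, value 31+43=74
- A+D: size 7+2=9, value 39+31=70
Best: 75 pts.

75 pts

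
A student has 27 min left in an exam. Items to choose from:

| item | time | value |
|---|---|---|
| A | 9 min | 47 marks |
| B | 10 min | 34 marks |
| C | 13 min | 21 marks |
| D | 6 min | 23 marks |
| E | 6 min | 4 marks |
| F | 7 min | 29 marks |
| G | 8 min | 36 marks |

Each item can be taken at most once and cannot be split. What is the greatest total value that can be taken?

117 marks

Check high-value combinations within 27 min:
- A+B+G: time 9+10+8=27, value 47+34+36=117
- A+F+G: time 9+7+8=24, value 47+29+36=112
- A+B+F: time 9+10+7=26, value 47+34+29=110
Best: 117 marks.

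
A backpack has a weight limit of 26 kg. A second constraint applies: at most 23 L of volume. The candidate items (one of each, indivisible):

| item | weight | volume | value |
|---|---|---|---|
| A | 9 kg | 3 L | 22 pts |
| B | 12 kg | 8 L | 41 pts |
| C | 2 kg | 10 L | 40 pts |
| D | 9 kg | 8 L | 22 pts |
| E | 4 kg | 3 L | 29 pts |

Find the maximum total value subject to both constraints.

110 pts

Feasible sets respecting both limits:
- B+C+E: weight 18, volume 21, value 110
- A+B+C: weight 23, volume 21, value 103
- A+B+E: weight 25, volume 14, value 92
- B+D+E: weight 25, volume 19, value 92
Best: 110 pts.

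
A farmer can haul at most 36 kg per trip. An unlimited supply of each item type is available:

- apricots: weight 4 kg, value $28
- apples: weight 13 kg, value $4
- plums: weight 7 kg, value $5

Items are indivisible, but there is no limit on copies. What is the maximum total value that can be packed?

$252

Best value-per-unit is apricots at 28/4, and filling with it alone uses weight 9×4=36. No mix of the others beats 9×28 = 252.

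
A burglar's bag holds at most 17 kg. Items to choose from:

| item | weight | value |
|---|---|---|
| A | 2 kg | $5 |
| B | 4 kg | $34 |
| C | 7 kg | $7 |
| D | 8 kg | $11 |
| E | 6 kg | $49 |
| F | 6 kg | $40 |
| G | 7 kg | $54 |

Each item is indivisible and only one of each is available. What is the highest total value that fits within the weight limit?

Check high-value combinations within 17 kg:
- B+E+G: weight 4+6+7=17, value 34+49+54=137
- B+F+G: weight 4+6+7=17, value 34+40+54=128
- B+E+F: weight 4+6+6=16, value 34+49+40=123
- A+E+G: weight 2+6+7=15, value 5+49+54=108
Best: $137.

$137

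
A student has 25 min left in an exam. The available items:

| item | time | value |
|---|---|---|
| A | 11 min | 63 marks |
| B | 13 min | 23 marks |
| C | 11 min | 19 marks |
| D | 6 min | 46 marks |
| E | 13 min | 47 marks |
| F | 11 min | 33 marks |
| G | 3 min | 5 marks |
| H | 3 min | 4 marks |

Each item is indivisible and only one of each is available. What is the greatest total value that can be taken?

118 marks

Check high-value combinations within 25 min:
- A+D+G+H: time 11+6+3+3=23, value 63+46+5+4=118
- A+D+G: time 11+6+3=20, value 63+46+5=114
- A+D+H: time 11+6+3=20, value 63+46+4=113
Best: 118 marks.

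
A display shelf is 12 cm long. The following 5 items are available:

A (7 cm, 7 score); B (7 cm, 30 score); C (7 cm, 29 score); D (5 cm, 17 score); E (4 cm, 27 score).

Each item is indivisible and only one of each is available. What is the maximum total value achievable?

57 score

Check high-value combinations within 12 cm:
- B+E: length 7+4=11, value 30+27=57
- C+E: length 7+4=11, value 29+27=56
- B+D: length 7+5=12, value 30+17=47
- C+D: length 7+5=12, value 29+17=46
- D+E: length 5+4=9, value 17+27=44
Best: 57 score.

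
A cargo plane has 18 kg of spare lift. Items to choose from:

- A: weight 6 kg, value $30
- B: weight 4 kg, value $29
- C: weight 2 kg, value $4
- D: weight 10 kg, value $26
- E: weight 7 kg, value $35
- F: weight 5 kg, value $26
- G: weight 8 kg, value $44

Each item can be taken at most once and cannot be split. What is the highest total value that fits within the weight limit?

$103

Check high-value combinations within 18 kg:
- A+B+G: weight 6+4+8=18, value 30+29+44=103
- B+F+G: weight 4+5+8=17, value 29+26+44=99
- A+B+E: weight 6+4+7=17, value 30+29+35=94
- B+C+E+F: weight 4+2+7+5=18, value 29+4+35+26=94
- A+E+F: weight 6+7+5=18, value 30+35+26=91
Best: $103.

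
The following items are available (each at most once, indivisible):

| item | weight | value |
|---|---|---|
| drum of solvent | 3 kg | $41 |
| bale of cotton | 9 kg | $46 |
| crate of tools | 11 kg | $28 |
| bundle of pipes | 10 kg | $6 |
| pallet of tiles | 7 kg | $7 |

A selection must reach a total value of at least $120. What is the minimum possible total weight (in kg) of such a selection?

30

Subsets with value ≥ 120, sorted by total weight:
- drum of solvent+bale of cotton+crate of tools+pallet of tiles: weight 30, value 122
- drum of solvent+bale of cotton+crate of tools+bundle of pipes: weight 33, value 121
Minimum weight: 30 kg.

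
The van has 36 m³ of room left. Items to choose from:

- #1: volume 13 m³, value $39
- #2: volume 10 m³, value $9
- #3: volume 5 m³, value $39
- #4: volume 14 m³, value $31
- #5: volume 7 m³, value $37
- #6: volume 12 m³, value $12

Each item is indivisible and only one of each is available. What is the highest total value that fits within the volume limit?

$124

This is a 0/1 knapsack; check combinations near the capacity.
- #1+#2+#3+#5: volume 13+10+5+7=35, value 39+9+39+37=124
- #2+#3+#4+#5: volume 10+5+14+7=36, value 9+39+31+37=116
- #1+#3+#5: volume 13+5+7=25, value 39+39+37=115
Best: $124.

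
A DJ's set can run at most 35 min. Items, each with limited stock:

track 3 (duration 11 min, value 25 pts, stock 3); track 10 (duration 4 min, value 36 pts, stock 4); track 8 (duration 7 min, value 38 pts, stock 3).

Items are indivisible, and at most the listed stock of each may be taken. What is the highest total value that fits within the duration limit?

222 pts

Top feasible selections:
- 3×track 10 + 3×track 8: duration 33, value 222
- 4×track 10 + 2×track 8: duration 30, value 220
- 1×track 3 + 4×track 10 + 1×track 8: duration 34, value 207
Best: 222 pts.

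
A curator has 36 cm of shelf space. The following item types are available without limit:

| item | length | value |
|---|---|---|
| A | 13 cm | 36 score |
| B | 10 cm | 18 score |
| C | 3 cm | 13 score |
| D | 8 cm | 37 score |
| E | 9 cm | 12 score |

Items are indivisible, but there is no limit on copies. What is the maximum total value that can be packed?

163 score

Best value-per-unit is D at 37/8; filling with it alone gives 4×37 = 148.
Optimal mix: 4×C + 3×D → length 36, value 163.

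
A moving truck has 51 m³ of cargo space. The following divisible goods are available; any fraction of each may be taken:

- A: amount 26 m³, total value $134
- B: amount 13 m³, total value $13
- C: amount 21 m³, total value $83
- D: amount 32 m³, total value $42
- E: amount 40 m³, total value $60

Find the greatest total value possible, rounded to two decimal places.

223.00

Take in order of value per unit:
- A (134/26 per unit): all 26 → value 134, running total 134.00
- C (83/21 per unit): all 21 → value 83, running total 217.00
- E (60/40 per unit): 4 of 40 → value 4×60/40 = 6.0000, running total 223.00
Total 223.00.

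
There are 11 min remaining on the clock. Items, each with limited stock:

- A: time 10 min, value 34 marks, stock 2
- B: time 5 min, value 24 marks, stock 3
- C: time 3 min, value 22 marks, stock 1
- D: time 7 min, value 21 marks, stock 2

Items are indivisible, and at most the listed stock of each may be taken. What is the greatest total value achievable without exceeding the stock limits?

Top feasible selections:
- 2×B: time 10, value 48
- 1×B + 1×C: time 8, value 46
Best: 48 marks.

48 marks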